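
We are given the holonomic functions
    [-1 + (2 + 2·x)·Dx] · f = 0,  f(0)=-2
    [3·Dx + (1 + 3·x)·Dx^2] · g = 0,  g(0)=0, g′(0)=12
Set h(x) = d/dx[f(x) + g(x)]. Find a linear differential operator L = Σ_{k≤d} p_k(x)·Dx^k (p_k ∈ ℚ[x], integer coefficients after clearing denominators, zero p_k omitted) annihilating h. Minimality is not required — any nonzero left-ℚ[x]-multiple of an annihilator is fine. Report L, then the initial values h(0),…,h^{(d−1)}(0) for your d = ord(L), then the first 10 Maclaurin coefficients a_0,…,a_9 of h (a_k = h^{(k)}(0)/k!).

L = (27 + 9·x) + (69 + 126·x + 45·x^2)·Dx + (10 + 46·x + 54·x^2 + 18·x^3)·Dx^2  (order 2).
h: a_k = 11, -71/2, 861/8, -5179/16, 124381/128, -746433/256, 8957721/1024, -53747283/2048, 2579883741/32768, -15479328901/65536, …
ICs: h(0) = 11, h′(0) = -71/2.

f: a_k = -2, -1, 1/4, -1/8, 5/64, -7/128, 21/512, -33/1024, 429/16384, -715/32768, …
g: a_k = 0, 12, -18, 36, -81, 972/5, -486, 8748/7, -6561/2, 8748, …
L₀ := lclm(L_f,L_g); ord L₀ ≤ 1+2.
h=h₀': d/dx-closure on L₀ ⇒ L.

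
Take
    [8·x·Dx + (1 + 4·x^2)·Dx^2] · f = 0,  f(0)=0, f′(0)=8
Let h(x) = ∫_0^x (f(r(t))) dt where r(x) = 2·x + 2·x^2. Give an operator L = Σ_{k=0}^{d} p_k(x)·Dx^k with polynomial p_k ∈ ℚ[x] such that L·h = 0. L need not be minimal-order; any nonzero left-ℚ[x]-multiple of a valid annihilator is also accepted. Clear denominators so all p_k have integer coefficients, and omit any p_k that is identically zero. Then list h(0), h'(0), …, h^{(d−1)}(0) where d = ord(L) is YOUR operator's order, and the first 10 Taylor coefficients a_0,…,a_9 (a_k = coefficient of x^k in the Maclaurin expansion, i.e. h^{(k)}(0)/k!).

f: a_k = 0, 8, 0, -32/3, 0, 128/5, 0, -512/7, 0, 2048/9, …
f∘r: x↦r, Dx↦Dx/r' in L_f ⇒ L₀.
h=∫₀ˣh₀: take L = L₀·Dx.
L = (-2 + 32·x + 128·x^2 + 192·x^3 + 96·x^4)·Dx^2 + (1 + 2·x + 16·x^2 + 64·x^3 + 80·x^4 + 32·x^5)·Dx^3  (order 3).
h: a_k = 0, 0, 8, 16/3, -64/3, -256/5, 1408/15, 12032/21, -1024/7, -57344/9, …
ICs: h(0) = 0, h′(0) = 0, h′′(0) = 16.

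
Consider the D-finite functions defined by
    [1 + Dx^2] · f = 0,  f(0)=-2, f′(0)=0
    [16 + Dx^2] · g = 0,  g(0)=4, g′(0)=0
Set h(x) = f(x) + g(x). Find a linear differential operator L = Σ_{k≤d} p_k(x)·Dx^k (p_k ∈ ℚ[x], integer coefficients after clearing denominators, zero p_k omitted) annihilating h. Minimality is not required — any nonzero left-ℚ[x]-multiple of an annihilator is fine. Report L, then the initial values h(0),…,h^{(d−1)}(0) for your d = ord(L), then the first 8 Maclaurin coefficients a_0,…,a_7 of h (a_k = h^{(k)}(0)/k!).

f: a_k = -2, 0, 1, 0, -1/12, 0, 1/360, 0, …
g: a_k = 4, 0, -32, 0, 128/3, 0, -1024/45, 0, …
h₀=f+g: left-lcm gives L₀, ord ≤ 4.
L = 16 + 17·Dx^2 + Dx^4  (order 4).
h: a_k = 2, 0, -31, 0, 511/12, 0, -8191/360, 0, …
ICs: h(0) = 2, h′(0) = 0, h′′(0) = -62, h′′′(0) = 0.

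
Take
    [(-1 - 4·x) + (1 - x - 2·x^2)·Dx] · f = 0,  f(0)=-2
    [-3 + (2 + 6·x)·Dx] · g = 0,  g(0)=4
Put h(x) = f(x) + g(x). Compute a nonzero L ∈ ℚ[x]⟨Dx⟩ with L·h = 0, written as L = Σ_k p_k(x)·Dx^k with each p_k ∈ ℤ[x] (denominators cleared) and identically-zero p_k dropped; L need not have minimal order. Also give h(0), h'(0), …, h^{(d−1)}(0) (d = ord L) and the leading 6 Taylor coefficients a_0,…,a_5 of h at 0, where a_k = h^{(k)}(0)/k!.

L = (-45 - 207·x - 306·x^2 - 360·x^3) + (33 + 174·x + 573·x^2 + 1044·x^3 + 900·x^4)·Dx + (2 - 30·x - 138·x^2 + 38·x^3 + 504·x^4 + 360·x^5)·Dx^2  (order 2).
h: a_k = 2, 4, -21/2, -13/4, -1109/32, -987/64, …
ICs: h(0) = 2, h′(0) = 4.

f: a_k = -2, -2, -6, -10, -22, -42, …
g: a_k = 4, 6, -9/2, 27/4, -405/32, 1701/64, …
L₀ := lclm(L_f,L_g); ord L₀ ≤ 1+1.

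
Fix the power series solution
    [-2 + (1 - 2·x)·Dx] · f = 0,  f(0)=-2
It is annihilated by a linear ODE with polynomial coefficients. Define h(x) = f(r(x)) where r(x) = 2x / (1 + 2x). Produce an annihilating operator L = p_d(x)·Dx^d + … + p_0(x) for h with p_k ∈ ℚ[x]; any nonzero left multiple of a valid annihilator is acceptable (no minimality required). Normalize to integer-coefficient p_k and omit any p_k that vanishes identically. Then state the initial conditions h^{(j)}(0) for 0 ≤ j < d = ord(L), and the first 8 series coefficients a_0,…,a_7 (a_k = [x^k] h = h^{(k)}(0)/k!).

f: a_k = -2, -4, -8, -16, -32, -64, -128, -256, …
L₀ from L_f via x↦r, Dx↦r'^{-1}Dx.
L = 4 + (-1 + 4·x^2)·Dx  (order 1).
h: a_k = -2, -8, -16, -32, -64, -128, -256, -512, …
ICs: h(0) = -2.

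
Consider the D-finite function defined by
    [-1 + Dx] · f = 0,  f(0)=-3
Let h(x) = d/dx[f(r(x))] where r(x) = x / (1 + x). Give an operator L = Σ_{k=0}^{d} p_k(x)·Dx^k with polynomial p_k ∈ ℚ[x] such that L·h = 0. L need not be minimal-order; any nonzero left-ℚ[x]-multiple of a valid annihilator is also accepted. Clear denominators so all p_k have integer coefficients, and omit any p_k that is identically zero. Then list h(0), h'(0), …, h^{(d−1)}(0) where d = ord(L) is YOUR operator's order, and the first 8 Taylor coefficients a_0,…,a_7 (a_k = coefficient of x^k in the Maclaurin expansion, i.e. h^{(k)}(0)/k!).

f: a_k = -3, -3, -3/2, -1/2, -1/8, -1/40, -1/240, -1/1680, …
Substitute x→r, Dx→(1/r')Dx; clear ⇒ L₀.
Derive L from L₀ (diff closure).
L = (-1 - 2·x) + (-1 - 2·x - x^2)·Dx  (order 1).
h: a_k = -3, 3, -3/2, -1/2, 19/8, -151/40, 1091/240, -7841/1680, …
ICs: h(0) = -3.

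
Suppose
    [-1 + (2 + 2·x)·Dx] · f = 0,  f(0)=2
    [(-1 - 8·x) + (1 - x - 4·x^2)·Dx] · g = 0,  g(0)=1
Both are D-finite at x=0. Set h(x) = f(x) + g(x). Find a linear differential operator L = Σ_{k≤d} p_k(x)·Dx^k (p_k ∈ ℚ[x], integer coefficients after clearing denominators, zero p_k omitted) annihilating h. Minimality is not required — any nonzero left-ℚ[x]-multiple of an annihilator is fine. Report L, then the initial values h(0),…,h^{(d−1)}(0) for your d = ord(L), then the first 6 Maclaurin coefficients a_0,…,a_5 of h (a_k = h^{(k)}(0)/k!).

L = (21 + 75·x + 228·x^2 + 160·x^3) + (-41 - 174·x - 609·x^2 - 872·x^3 - 400·x^4)·Dx + (2 + 38·x + 30·x^2 - 198·x^3 - 352·x^4 - 160·x^5)·Dx^2  (order 2).
h: a_k = 3, 2, 19/4, 73/8, 1851/64, 8327/128, …
ICs: h(0) = 3, h′(0) = 2.

f: a_k = 2, 1, -1/4, 1/8, -5/64, 7/128, …
g: a_k = 1, 1, 5, 9, 29, 65, …
h₀=f+g: left-lcm gives L₀, ord ≤ 2.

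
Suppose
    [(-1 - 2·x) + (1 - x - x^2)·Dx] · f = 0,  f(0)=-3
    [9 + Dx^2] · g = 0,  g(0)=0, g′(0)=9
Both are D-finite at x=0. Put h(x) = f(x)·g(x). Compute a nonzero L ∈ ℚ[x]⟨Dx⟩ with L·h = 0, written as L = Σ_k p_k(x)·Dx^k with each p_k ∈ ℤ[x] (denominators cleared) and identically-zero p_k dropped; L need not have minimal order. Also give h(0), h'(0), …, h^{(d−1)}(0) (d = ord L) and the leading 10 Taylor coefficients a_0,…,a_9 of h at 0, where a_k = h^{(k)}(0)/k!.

L = (-7 + 9·x + 9·x^2) + (2 + 4·x)·Dx + (-1 + x + x^2)·Dx^2  (order 2).
h: a_k = 0, -27, -27, -27/2, -81/2, -2889/40, -4509/40, -20277/112, -164511/560, -425871/896, …
ICs: h(0) = 0, h′(0) = -27.

f: a_k = -3, -3, -6, -9, -15, -24, -39, -63, -102, -165, …
g: a_k = 0, 9, 0, -27/2, 0, 243/40, 0, -729/560, 0, 729/4480, …
Sym-product of L_f,L_g gives L₀ (≤ ord 2).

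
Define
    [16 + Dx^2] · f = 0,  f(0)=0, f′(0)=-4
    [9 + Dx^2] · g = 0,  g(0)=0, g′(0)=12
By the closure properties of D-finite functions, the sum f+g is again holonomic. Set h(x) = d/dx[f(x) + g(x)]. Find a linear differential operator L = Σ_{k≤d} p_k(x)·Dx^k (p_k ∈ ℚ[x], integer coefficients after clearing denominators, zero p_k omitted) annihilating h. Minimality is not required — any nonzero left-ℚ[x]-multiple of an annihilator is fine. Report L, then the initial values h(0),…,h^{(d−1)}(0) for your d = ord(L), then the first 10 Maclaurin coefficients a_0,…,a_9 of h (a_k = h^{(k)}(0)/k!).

f: a_k = 0, -4, 0, 32/3, 0, -128/15, 0, 1024/315, 0, -2048/2835, …
g: a_k = 0, 12, 0, -18, 0, 81/10, 0, -243/140, 0, 243/1120, …
Weyl lclm of L_f,L_g ⇒ L₀ (ord ≤ 4).
Derive L from L₀ (diff closure).
L = 144 + 25·Dx^2 + Dx^4  (order 4).
h: a_k = 8, 0, -22, 0, -13/6, 0, 1909/180, 0, -45853/10080, 0, …
ICs: h(0) = 8, h′(0) = 0, h′′(0) = -44, h′′′(0) = 0.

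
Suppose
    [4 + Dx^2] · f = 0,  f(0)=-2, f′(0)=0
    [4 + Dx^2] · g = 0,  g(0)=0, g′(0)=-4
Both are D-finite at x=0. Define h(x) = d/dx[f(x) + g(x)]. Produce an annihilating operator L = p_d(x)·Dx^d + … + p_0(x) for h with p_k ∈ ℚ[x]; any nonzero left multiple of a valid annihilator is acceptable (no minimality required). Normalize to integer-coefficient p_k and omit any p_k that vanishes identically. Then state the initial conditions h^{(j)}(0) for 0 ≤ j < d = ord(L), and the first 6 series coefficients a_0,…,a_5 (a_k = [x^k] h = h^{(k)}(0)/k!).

L = 4 + Dx^2  (order 2).
h: a_k = -4, 8, 8, -16/3, -8/3, 16/15, …
ICs: h(0) = -4, h′(0) = 8.

f: a_k = -2, 0, 4, 0, -4/3, 0, …
g: a_k = 0, -4, 0, 8/3, 0, -8/15, …
h₀=f+g: left-lcm gives L₀, ord ≤ 4.
Differentiate: ansatz ord ≤ ord L₀ ⇒ L.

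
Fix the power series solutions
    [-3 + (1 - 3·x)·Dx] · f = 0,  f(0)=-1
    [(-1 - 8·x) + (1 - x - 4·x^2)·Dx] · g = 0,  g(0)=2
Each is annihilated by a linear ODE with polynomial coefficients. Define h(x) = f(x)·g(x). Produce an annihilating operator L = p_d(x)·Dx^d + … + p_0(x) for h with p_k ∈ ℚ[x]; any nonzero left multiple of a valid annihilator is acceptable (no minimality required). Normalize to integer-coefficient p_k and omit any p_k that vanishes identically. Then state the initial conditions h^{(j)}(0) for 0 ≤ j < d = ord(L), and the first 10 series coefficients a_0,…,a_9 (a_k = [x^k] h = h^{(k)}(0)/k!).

f: a_k = -1, -3, -9, -27, -81, -243, -729, -2187, -6561, -19683, …
g: a_k = 2, 2, 10, 18, 58, 130, 362, 882, 2330, 5858, …
Sym-product of L_f,L_g gives L₀ (≤ ord 1).
L = (-4 - 2·x + 36·x^2) + (1 - 4·x - x^2 + 12·x^3)·Dx  (order 1).
h: a_k = -2, -8, -34, -120, -418, -1384, -4514, -14424, -45602, -142664, …
ICs: h(0) = -2.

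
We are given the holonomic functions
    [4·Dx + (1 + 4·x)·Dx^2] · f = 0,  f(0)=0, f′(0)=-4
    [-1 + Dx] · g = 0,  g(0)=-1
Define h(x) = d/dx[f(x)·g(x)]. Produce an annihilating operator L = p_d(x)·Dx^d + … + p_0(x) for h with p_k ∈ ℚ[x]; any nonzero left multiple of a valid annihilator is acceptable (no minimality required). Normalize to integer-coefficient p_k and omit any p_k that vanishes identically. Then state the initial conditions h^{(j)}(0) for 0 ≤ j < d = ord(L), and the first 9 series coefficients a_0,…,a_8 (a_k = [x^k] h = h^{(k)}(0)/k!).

L = (25 - 24·x + 16·x^2) + (-22 + 32·x - 32·x^2)·Dx + (-3 - 8·x + 16·x^2)·Dx^2  (order 2).
h: a_k = 4, -8, 46, -184, 1503/2, -9119/3, 2205587/180, -2218006/45, 665269331/3360, …
ICs: h(0) = 4, h′(0) = -8.

f: a_k = 0, -4, 8, -64/3, 64, -1024/5, 2048/3, -16384/7, 8192, …
g: a_k = -1, -1, -1/2, -1/6, -1/24, -1/120, -1/720, -1/5040, -1/40320, …
h₀=f·g: eliminate ⇒ L₀, order ≤ 2·1.
h=h₀': d/dx-closure on L₀ ⇒ L.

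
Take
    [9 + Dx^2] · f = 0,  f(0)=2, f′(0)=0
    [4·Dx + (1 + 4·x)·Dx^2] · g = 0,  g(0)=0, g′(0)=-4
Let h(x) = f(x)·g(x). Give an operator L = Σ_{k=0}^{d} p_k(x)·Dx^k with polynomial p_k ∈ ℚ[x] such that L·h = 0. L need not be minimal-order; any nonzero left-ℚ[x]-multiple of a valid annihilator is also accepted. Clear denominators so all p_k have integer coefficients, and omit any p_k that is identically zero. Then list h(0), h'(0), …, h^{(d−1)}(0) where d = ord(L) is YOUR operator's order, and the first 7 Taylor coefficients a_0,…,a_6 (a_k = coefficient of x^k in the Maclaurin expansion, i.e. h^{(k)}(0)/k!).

L = (-2043 - 1296·x + 44064·x^2 + 186624·x^3 + 186624·x^4) + (72 + 5472·x + 31104·x^2 + 41472·x^3)·Dx + (-182 + 864·x + 12096·x^2 + 41472·x^3 + 41472·x^4)·Dx^2 + (8 + 608·x + 3456·x^2 + 4608·x^3)·Dx^3 + (5 + 112·x + 800·x^2 + 2304·x^3 + 2304·x^4)·Dx^4  (order 4).
h: a_k = 0, -8, 16, -20/3, 56, -1223/5, 2530/3, …
ICs: h(0) = 0, h′(0) = -8, h′′(0) = 32, h′′′(0) = -40.

f: a_k = 2, 0, -9, 0, 27/4, 0, -81/40, …
g: a_k = 0, -4, 8, -64/3, 64, -1024/5, 2048/3, …
f·g: L₀ = L_f ⊗_s L_g, ord ≤ 2·2.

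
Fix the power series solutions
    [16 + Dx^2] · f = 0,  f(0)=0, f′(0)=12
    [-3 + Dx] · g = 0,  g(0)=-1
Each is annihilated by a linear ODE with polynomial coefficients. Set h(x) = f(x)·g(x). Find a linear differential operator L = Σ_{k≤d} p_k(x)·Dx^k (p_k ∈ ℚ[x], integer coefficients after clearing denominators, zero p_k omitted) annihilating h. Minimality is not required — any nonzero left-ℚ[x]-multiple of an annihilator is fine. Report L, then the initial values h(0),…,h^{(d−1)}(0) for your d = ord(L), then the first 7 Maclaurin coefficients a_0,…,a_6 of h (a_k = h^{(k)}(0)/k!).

f: a_k = 0, 12, 0, -32, 0, 128/5, 0, …
g: a_k = -1, -3, -9/2, -9/2, -27/8, -81/40, -81/80, …
h₀=f·g: eliminate ⇒ L₀, order ≤ 2·1.
L = 25 - 6·Dx + Dx^2  (order 2).
h: a_k = 0, -12, -36, -22, 42, 779/10, 429/10, …
ICs: h(0) = 0, h′(0) = -12.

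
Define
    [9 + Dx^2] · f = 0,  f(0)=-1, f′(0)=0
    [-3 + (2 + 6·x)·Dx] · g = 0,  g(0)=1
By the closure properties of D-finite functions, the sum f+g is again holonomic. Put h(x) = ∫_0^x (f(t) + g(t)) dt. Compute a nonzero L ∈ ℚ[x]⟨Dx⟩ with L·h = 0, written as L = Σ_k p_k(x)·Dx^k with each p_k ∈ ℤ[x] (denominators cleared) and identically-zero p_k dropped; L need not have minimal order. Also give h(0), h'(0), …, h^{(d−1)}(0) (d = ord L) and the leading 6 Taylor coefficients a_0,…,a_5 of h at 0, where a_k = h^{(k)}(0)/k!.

f: a_k = -1, 0, 9/2, 0, -27/8, 0, …
g: a_k = 1, 3/2, -9/8, 27/16, -405/128, 1701/256, …
L₀ := lclm(L_f,L_g); ord L₀ ≤ 2+1.
h=∫₀ˣh₀: take L = L₀·Dx.
L = (-63 - 216·x - 324·x^2)·Dx + (18 + 198·x + 648·x^2 + 648·x^3)·Dx^2 + (-7 - 24·x - 36·x^2)·Dx^3 + (2 + 22·x + 72·x^2 + 72·x^3)·Dx^4  (order 4).
h: a_k = 0, 0, 3/4, 9/8, 27/64, -837/640, …
ICs: h(0) = 0, h′(0) = 0, h′′(0) = 3/2, h′′′(0) = 27/4.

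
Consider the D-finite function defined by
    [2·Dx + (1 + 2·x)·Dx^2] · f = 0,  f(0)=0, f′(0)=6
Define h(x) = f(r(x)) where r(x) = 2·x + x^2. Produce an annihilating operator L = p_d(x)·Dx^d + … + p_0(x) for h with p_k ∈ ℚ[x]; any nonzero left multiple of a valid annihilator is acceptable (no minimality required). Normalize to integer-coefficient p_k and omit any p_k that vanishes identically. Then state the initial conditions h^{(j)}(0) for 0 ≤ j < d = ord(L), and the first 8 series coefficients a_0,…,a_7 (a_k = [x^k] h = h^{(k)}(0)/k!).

L = (3 + 4·x + 2·x^2)·Dx + (1 + 5·x + 6·x^2 + 2·x^3)·Dx^2  (order 2).
h: a_k = 0, 12, -18, 40, -102, 1392/5, -792, 16224/7, …
ICs: h(0) = 0, h′(0) = 12.

f: a_k = 0, 6, -6, 8, -12, 96/5, -32, 384/7, …
h₀=f(r): pull back L_f along r ⇒ L₀.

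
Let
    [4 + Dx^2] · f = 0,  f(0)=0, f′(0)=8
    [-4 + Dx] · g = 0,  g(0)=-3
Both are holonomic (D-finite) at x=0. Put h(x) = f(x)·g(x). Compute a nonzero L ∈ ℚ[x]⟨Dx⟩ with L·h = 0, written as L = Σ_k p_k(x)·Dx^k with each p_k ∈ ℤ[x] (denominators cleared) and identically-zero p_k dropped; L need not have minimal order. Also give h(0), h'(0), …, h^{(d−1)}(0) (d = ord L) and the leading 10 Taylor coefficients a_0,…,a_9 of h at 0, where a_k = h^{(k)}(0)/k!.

L = 20 - 8·Dx + Dx^2  (order 2).
h: a_k = 0, -24, -96, -176, -192, -656/5, -704/15, 928/105, 128/5, 19184/945, …
ICs: h(0) = 0, h′(0) = -24.

f: a_k = 0, 8, 0, -16/3, 0, 16/15, 0, -32/315, 0, 16/2835, …
g: a_k = -3, -12, -24, -32, -32, -128/5, -256/15, -1024/105, -512/105, -2048/945, …
Sym-product of L_f,L_g gives L₀ (≤ ord 2).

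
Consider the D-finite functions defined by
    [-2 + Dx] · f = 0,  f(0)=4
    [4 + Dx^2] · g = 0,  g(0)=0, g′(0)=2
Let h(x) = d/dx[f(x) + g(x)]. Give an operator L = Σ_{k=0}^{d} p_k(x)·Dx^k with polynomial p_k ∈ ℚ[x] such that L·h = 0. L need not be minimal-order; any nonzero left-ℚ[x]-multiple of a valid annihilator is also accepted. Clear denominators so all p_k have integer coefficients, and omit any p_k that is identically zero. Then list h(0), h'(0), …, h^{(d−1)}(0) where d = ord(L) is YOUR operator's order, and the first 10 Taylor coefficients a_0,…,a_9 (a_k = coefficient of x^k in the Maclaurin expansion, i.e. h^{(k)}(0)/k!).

L = 8 - 4·Dx + 2·Dx^2 - Dx^3  (order 3).
h: a_k = 10, 16, 12, 32/3, 20/3, 32/15, 8/15, 64/315, 4/63, 32/2835, …
ICs: h(0) = 10, h′(0) = 16, h′′(0) = 24.

f: a_k = 4, 8, 8, 16/3, 8/3, 16/15, 16/45, 32/315, 8/315, 16/2835, …
g: a_k = 0, 2, 0, -4/3, 0, 4/15, 0, -8/315, 0, 4/2835, …
Sum ⇒ L₀ = lclm(L_f,L_g) in ℚ(x)⟨Dx⟩.
h=h₀': d/dx-closure on L₀ ⇒ L.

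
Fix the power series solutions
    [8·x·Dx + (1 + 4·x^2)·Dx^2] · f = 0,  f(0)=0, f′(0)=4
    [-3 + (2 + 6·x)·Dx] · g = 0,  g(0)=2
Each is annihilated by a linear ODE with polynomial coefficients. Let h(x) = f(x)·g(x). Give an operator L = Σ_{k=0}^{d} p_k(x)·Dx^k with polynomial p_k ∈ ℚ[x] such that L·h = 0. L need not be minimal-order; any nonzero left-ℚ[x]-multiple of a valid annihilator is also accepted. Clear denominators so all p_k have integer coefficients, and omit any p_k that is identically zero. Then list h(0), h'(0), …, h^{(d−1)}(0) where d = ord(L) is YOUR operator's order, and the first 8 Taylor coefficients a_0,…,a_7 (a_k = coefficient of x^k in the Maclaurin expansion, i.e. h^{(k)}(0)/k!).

L = (27 - 48·x - 36·x^2) + (-12 - 4·x + 144·x^2 + 144·x^3)·Dx + (4 + 24·x + 52·x^2 + 96·x^3 + 144·x^4)·Dx^2  (order 2).
h: a_k = 0, 8, 12, -59/3, -5/2, 983/80, 11769/160, -841319/4480, …
ICs: h(0) = 0, h′(0) = 8.

f: a_k = 0, 4, 0, -16/3, 0, 64/5, 0, -256/7, …
g: a_k = 2, 3, -9/4, 27/8, -405/64, 1701/128, -15309/512, 72171/1024, …
L₀ := L_f ⊗_s L_g (sym. prod.), ord ≤ 2.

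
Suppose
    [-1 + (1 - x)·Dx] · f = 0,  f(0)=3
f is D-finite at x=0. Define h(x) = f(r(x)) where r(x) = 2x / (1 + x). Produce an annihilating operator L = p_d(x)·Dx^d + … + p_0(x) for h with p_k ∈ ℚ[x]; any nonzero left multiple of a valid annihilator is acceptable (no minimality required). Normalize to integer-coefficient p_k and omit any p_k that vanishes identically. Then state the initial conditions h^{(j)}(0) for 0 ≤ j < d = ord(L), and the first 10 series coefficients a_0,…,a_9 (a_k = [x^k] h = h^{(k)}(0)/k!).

L = 2 + (-1 + x^2)·Dx  (order 1).
h: a_k = 3, 6, 6, 6, 6, 6, 6, 6, 6, 6, …
ICs: h(0) = 3.

f: a_k = 3, 3, 3, 3, 3, 3, 3, 3, 3, 3, …
Substitute x→r, Dx→(1/r')Dx; clear ⇒ L₀.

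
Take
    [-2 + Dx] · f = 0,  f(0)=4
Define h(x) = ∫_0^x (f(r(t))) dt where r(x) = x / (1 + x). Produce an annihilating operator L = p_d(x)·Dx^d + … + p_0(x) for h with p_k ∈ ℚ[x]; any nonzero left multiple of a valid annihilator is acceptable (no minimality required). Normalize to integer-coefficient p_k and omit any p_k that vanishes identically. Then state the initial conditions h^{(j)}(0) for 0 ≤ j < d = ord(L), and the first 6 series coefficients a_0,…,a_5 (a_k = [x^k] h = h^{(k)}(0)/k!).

L = -2·Dx + (1 + 2·x + x^2)·Dx^2  (order 2).
h: a_k = 0, 4, 4, 0, -2/3, 8/15, …
ICs: h(0) = 0, h′(0) = 4.

f: a_k = 4, 8, 8, 16/3, 8/3, 16/15, …
L₀ from L_f via x↦r, Dx↦r'^{-1}Dx.
Integrate: L := L₀·Dx.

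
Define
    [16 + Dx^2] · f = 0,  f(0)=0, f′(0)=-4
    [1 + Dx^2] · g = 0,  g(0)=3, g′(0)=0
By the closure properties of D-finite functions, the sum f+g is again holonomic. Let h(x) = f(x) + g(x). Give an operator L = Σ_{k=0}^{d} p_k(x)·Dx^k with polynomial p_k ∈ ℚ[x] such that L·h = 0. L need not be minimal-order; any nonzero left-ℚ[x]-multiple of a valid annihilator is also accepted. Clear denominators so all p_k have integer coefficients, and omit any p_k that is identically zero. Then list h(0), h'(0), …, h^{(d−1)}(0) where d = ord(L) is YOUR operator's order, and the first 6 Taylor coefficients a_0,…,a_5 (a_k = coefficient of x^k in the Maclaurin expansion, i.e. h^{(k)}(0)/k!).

f: a_k = 0, -4, 0, 32/3, 0, -128/15, …
g: a_k = 3, 0, -3/2, 0, 1/8, 0, …
h₀=f+g: left-lcm gives L₀, ord ≤ 4.
L = 16 + 17·Dx^2 + Dx^4  (order 4).
h: a_k = 3, -4, -3/2, 32/3, 1/8, -128/15, …
ICs: h(0) = 3, h′(0) = -4, h′′(0) = -3, h′′′(0) = 64.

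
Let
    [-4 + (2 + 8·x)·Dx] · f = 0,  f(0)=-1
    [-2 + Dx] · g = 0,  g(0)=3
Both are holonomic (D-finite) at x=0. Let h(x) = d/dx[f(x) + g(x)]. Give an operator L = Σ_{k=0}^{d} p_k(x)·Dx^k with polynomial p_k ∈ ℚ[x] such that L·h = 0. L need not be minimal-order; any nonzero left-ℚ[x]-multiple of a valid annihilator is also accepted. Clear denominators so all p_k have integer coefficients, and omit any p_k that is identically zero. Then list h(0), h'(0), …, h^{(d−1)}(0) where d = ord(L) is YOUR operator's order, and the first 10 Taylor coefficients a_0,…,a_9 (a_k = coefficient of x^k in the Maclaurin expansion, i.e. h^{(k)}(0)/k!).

L = (-8 - 8·x) + (2 - 8·x - 16·x^2)·Dx + (1 + 6·x + 8·x^2)·Dx^2  (order 2).
h: a_k = 4, 16, 0, 48, -136, 2528/5, -27712/15, 720736/105, -2702696/105, 91891808/945, …
ICs: h(0) = 4, h′(0) = 16.

f: a_k = -1, -2, 2, -4, 10, -28, 84, -264, 858, -2860, …
g: a_k = 3, 6, 6, 4, 2, 4/5, 4/15, 8/105, 2/105, 4/945, …
Sum ⇒ L₀ = lclm(L_f,L_g) in ℚ(x)⟨Dx⟩.
Derive L from L₀ (diff closure).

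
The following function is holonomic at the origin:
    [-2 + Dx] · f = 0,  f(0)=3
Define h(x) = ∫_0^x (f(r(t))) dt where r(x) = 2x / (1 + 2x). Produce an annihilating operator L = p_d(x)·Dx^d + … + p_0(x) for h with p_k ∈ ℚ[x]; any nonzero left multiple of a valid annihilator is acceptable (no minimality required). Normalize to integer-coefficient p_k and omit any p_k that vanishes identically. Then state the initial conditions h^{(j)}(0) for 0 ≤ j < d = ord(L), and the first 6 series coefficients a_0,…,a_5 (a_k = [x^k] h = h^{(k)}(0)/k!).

L = -4·Dx + (1 + 4·x + 4·x^2)·Dx^2  (order 2).
h: a_k = 0, 3, 6, 0, -4, 32/5, …
ICs: h(0) = 0, h′(0) = 3.

f: a_k = 3, 6, 6, 4, 2, 4/5, …
f∘r: x↦r, Dx↦Dx/r' in L_f ⇒ L₀.
h=∫h₀ ⇒ L = L₀·Dx.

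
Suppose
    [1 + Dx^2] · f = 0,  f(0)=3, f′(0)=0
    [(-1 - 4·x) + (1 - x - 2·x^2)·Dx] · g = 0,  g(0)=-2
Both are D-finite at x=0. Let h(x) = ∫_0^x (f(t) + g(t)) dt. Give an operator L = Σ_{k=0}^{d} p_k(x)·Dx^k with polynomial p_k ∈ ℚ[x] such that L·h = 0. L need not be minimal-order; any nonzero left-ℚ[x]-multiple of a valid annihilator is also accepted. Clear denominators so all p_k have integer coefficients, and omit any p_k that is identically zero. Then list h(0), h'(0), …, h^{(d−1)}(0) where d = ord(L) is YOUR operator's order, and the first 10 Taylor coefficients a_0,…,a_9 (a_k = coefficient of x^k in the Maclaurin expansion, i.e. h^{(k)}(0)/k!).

f: a_k = 3, 0, -3/2, 0, 1/8, 0, -1/240, 0, 1/13440, 0, …
g: a_k = -2, -2, -6, -10, -22, -42, -86, -170, -342, -682, …
f+g: L₀ = lclm(L_f,L_g), ord ≤ 2+1.
Integrate: L := L₀·Dx.
L = (-31 - 146·x - 133·x^2 - 184·x^3 - 20·x^4 - 16·x^5)·Dx + (7 + 3·x - 3·x^2 - 37·x^3 - 42·x^4 - 12·x^5 - 8·x^6)·Dx^2 + (-31 - 146·x - 133·x^2 - 184·x^3 - 20·x^4 - 16·x^5)·Dx^3 + (7 + 3·x - 3·x^2 - 37·x^3 - 42·x^4 - 12·x^5 - 8·x^6)·Dx^4  (order 4).
h: a_k = 0, 1, -1, -5/2, -5/2, -35/8, -7, -20641/1680, -85/4, -4596479/120960, …
ICs: h(0) = 0, h′(0) = 1, h′′(0) = -2, h′′′(0) = -15.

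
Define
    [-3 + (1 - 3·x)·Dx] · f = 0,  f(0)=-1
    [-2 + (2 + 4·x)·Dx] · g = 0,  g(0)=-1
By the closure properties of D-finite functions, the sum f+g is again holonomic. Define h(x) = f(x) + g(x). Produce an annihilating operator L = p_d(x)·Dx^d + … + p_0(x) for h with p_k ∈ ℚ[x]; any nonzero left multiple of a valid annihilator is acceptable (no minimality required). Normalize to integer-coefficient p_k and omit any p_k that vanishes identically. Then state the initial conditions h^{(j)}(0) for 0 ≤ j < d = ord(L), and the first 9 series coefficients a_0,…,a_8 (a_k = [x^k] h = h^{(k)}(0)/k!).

f: a_k = -1, -3, -9, -27, -81, -243, -729, -2187, -6561, …
g: a_k = -1, -1, 1/2, -1/2, 5/8, -7/8, 21/16, -33/16, 429/128, …
L₀ := lclm(L_f,L_g); ord L₀ ≤ 1+1.
L = (-42 - 54·x) + (38 + 132·x + 162·x^2)·Dx + (-4 - 14·x + 42·x^2 + 108·x^3)·Dx^2  (order 2).
h: a_k = -2, -4, -17/2, -55/2, -643/8, -1951/8, -11643/16, -35025/16, -839379/128, …
ICs: h(0) = -2, h′(0) = -4.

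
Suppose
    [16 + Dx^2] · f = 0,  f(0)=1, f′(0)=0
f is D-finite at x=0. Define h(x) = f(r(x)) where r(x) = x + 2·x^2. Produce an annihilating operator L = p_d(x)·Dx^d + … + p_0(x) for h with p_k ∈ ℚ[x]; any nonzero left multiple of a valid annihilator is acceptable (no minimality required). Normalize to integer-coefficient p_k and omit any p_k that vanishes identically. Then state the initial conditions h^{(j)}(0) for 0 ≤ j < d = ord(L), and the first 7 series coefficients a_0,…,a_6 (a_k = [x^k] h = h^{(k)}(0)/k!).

L = (16 + 192·x + 768·x^2 + 1024·x^3) - 4·Dx + (1 + 4·x)·Dx^2  (order 2).
h: a_k = 1, 0, -8, -32, -64/3, 256/3, 11264/45, …
ICs: h(0) = 1, h′(0) = 0.

f: a_k = 1, 0, -8, 0, 32/3, 0, -256/45, …
h₀=f(r): pull back L_f along r ⇒ L₀.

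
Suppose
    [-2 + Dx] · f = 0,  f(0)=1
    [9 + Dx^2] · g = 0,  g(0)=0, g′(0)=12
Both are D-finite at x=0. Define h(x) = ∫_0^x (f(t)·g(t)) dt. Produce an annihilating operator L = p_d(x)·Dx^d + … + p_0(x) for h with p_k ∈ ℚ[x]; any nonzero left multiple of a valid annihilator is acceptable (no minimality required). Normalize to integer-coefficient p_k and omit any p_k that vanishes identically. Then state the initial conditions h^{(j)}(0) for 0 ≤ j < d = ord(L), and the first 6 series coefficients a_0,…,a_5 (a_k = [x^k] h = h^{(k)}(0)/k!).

f: a_k = 1, 2, 2, 4/3, 2/3, 4/15, …
g: a_k = 0, 12, 0, -18, 0, 81/10, …
h₀=f·g: eliminate ⇒ L₀, order ≤ 1·2.
∫: right-multiply L₀ by Dx.
L = 13·Dx - 4·Dx^2 + Dx^3  (order 3).
h: a_k = 0, 0, 6, 8, 3/2, -4, …
ICs: h(0) = 0, h′(0) = 0, h′′(0) = 12.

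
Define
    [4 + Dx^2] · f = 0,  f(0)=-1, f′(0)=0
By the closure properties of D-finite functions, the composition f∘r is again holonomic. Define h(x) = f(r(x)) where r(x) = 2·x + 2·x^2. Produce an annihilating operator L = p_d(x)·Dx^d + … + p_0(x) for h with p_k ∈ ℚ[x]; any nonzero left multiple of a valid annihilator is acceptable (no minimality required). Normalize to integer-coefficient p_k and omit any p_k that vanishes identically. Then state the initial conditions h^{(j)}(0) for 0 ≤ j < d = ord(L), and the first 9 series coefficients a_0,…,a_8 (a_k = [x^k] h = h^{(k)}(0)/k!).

L = (16 + 96·x + 192·x^2 + 128·x^3) - 2·Dx + (1 + 2·x)·Dx^2  (order 2).
h: a_k = -1, 0, 8, 16, -8/3, -128/3, -2624/45, -128/15, 23008/315, …
ICs: h(0) = -1, h′(0) = 0.

f: a_k = -1, 0, 2, 0, -2/3, 0, 4/45, 0, -2/315, …
f∘r: x↦r, Dx↦Dx/r' in L_f ⇒ L₀.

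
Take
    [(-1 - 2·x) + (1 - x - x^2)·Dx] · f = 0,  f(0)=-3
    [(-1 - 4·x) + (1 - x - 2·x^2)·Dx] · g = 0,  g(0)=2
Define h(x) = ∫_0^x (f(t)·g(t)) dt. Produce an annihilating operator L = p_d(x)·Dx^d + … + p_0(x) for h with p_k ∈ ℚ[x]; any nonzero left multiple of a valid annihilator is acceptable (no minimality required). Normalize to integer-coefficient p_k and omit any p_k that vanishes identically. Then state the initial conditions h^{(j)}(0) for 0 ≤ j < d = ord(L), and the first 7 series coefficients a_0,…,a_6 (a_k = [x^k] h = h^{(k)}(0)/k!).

L = (-2 - 4·x + 9·x^2 + 8·x^3)·Dx + (1 - 2·x - 2·x^2 + 3·x^3 + 2·x^4)·Dx^2  (order 2).
h: a_k = 0, -6, -6, -12, -39/2, -36, -64, …
ICs: h(0) = 0, h′(0) = -6.

f: a_k = -3, -3, -6, -9, -15, -24, -39, …
g: a_k = 2, 2, 6, 10, 22, 42, 86, …
Sym-product of L_f,L_g gives L₀ (≤ ord 1).
h=∫h₀ ⇒ L = L₀·Dx.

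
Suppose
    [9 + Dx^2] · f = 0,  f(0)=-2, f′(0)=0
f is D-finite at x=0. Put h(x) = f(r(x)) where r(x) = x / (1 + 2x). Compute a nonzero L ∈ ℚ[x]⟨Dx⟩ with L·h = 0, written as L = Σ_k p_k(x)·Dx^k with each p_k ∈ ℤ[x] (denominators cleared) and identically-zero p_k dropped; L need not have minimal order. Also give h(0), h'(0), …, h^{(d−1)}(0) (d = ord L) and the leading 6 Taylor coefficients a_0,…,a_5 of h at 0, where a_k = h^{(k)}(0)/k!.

L = 9 + (4 + 24·x + 48·x^2 + 32·x^3)·Dx + (1 + 8·x + 24·x^2 + 32·x^3 + 16·x^4)·Dx^2  (order 2).
h: a_k = -2, 0, 9, -36, 405/4, -234, …
ICs: h(0) = -2, h′(0) = 0.

f: a_k = -2, 0, 9, 0, -27/4, 0, …
f∘r: x↦r, Dx↦Dx/r' in L_f ⇒ L₀.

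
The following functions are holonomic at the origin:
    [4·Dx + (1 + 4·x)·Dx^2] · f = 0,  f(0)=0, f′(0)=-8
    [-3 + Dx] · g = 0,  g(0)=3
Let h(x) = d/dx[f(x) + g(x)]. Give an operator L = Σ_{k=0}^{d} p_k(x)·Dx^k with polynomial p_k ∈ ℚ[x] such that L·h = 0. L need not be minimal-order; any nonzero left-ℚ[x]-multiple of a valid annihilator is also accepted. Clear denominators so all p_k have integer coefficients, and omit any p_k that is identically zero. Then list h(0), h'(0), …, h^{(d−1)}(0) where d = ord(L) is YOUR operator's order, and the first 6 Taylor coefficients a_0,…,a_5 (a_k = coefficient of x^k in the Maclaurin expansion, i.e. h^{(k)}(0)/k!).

f: a_k = 0, -8, 16, -128/3, 128, -2048/5, …
g: a_k = 3, 9, 27/2, 27/2, 81/8, 243/40, …
Sum ⇒ L₀ = lclm(L_f,L_g) in ℚ(x)⟨Dx⟩.
h₀' ⇒ L via d/dx closure of L₀.
L = (-132 - 144·x) + (23 - 72·x - 144·x^2)·Dx + (7 + 40·x + 48·x^2)·Dx^2  (order 2).
h: a_k = 1, 59, -175/2, 1105/2, -16141/8, 328409/40, …
ICs: h(0) = 1, h′(0) = 59.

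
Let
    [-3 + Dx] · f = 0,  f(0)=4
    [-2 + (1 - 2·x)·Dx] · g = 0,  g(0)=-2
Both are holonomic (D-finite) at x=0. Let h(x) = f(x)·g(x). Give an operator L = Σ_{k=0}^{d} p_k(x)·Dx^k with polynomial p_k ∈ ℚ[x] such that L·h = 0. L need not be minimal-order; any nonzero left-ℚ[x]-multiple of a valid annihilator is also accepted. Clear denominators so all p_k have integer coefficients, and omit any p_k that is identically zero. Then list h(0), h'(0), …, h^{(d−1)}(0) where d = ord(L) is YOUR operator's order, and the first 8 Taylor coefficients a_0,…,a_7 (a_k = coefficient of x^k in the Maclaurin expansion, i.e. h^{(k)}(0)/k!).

L = (5 - 6·x) + (-1 + 2·x)·Dx  (order 1).
h: a_k = -8, -40, -116, -268, -563, -5711/5, -4585/2, -321193/70, …
ICs: h(0) = -8.

f: a_k = 4, 12, 18, 18, 27/2, 81/10, 81/20, 243/140, …
g: a_k = -2, -4, -8, -16, -32, -64, -128, -256, …
L₀ := L_f ⊗_s L_g (sym. prod.), ord ≤ 1.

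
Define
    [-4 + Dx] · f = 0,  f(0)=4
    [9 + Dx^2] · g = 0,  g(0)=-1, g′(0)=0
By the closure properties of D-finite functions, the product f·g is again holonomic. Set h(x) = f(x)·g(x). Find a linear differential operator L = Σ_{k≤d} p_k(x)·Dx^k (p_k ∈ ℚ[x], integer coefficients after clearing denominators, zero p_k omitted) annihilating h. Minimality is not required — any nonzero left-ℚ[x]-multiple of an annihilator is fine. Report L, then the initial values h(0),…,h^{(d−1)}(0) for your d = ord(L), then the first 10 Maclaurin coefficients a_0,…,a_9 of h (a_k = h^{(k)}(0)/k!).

L = 25 - 8·Dx + Dx^2  (order 2).
h: a_k = -4, -16, -14, 88/3, 527/6, 1558/15, 11753/180, 4031/315, -164833/10080, -430441/22680, …
ICs: h(0) = -4, h′(0) = -16.

f: a_k = 4, 16, 32, 128/3, 128/3, 512/15, 1024/45, 4096/315, 2048/315, 8192/2835, …
g: a_k = -1, 0, 9/2, 0, -27/8, 0, 81/80, 0, -729/4480, 0, …
Product ⇒ symmetric product L₀, ord ≤ 2.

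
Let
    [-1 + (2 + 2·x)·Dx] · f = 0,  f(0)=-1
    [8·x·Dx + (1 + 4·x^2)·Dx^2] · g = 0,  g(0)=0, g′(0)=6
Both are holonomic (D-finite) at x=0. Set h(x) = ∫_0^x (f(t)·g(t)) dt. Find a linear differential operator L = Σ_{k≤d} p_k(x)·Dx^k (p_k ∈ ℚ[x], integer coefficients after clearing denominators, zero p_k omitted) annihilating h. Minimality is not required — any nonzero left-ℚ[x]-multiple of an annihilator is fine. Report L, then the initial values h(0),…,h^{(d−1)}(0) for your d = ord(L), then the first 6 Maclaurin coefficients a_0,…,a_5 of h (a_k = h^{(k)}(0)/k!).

L = (3 - 16·x - 4·x^2)·Dx + (-4 + 28·x + 48·x^2 + 16·x^3)·Dx^2 + (4 + 8·x + 20·x^2 + 32·x^3 + 16·x^4)·Dx^3  (order 3).
h: a_k = 0, 0, -3, -1, 35/16, 29/40, …
ICs: h(0) = 0, h′(0) = 0, h′′(0) = -6.

f: a_k = -1, -1/2, 1/8, -1/16, 5/128, -7/256, …
g: a_k = 0, 6, 0, -8, 0, 96/5, …
Sym-product of L_f,L_g gives L₀ (≤ ord 2).
h=∫₀ˣh₀: take L = L₀·Dx.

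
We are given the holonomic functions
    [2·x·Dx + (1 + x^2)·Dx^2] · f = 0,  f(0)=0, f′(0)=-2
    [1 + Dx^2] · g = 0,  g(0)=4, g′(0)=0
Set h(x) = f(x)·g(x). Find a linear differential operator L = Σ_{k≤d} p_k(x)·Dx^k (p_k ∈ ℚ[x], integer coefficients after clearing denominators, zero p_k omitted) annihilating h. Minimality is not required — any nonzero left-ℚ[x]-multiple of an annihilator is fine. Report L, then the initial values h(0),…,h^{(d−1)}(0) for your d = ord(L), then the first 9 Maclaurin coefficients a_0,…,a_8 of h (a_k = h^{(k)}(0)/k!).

L = (10 + 26·x^2 + 11·x^4 + 4·x^6 + x^8) + (12·x + 20·x^3 + 12·x^5 + 4·x^7)·Dx + (12 + 32·x^2 + 18·x^4 + 8·x^6 + 2·x^8)·Dx^2 + (12·x + 20·x^3 + 12·x^5 + 4·x^7)·Dx^3 + (2 + 6·x^2 + 7·x^4 + 4·x^6 + x^8)·Dx^4  (order 4).
h: a_k = 0, -8, 0, 20/3, 0, -49/15, 0, 1301/630, 0, …
ICs: h(0) = 0, h′(0) = -8, h′′(0) = 0, h′′′(0) = 40.

f: a_k = 0, -2, 0, 2/3, 0, -2/5, 0, 2/7, 0, …
g: a_k = 4, 0, -2, 0, 1/6, 0, -1/180, 0, 1/10080, …
Product ⇒ symmetric product L₀, ord ≤ 4.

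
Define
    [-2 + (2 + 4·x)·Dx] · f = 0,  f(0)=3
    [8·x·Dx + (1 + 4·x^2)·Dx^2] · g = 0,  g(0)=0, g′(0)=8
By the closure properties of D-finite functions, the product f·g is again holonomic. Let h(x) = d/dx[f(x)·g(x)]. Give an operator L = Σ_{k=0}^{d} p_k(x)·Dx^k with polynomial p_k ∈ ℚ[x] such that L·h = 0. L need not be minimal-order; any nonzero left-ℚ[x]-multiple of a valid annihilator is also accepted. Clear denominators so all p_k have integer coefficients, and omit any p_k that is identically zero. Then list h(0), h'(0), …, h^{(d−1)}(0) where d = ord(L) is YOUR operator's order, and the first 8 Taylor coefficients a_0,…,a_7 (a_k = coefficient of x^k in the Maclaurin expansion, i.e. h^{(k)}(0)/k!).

f: a_k = 3, 3, -3/2, 3/2, -15/8, 21/8, -63/16, 99/16, …
g: a_k = 0, 8, 0, -32/3, 0, 128/5, 0, -512/7, …
Sym-product of L_f,L_g gives L₀ (≤ ord 2).
Derive L from L₀ (diff closure).
L = (5 + 80·x + 8·x^2 - 192·x^3 - 48·x^4) + (14 + 84·x + 144·x^2 - 224·x^3 - 672·x^4 - 192·x^5)·Dx + (3 + 4·x - 12·x^2 - 32·x^3 - 112·x^4 - 192·x^5 - 64·x^6)·Dx^2  (order 2).
h: a_k = 24, 48, -132, -80, 389, 2454/5, -18853/10, -44668/35, …
ICs: h(0) = 24, h′(0) = 48.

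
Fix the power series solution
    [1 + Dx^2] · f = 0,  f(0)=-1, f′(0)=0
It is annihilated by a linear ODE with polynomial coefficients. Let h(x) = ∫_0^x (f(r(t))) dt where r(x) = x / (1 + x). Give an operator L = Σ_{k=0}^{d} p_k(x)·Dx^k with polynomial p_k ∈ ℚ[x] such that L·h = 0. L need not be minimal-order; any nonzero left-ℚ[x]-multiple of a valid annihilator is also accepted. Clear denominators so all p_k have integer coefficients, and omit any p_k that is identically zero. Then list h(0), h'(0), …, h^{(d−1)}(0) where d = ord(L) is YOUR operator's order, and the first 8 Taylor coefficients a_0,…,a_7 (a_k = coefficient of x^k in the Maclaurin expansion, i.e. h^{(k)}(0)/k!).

L = Dx + (2 + 6·x + 6·x^2 + 2·x^3)·Dx^2 + (1 + 4·x + 6·x^2 + 4·x^3 + x^4)·Dx^3  (order 3).
h: a_k = 0, -1, 0, 1/6, -1/4, 7/24, -11/36, 1501/5040, …
ICs: h(0) = 0, h′(0) = -1, h′′(0) = 0.

f: a_k = -1, 0, 1/2, 0, -1/24, 0, 1/720, 0, …
h₀=f(r): pull back L_f along r ⇒ L₀.
h=∫h₀ ⇒ L = L₀·Dx.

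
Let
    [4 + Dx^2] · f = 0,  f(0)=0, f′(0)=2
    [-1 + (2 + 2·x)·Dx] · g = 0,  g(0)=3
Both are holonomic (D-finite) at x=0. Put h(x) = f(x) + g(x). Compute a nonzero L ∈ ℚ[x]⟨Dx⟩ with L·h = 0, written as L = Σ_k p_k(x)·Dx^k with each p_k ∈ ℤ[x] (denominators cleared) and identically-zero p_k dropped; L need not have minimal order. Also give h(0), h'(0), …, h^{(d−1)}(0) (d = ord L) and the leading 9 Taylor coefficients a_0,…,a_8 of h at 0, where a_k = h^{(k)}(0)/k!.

f: a_k = 0, 2, 0, -4/3, 0, 4/15, 0, -8/315, 0, …
g: a_k = 3, 3/2, -3/8, 3/16, -15/128, 21/256, -63/1024, 99/2048, -1287/32768, …
h₀=f+g: left-lcm gives L₀, ord ≤ 3.
L = (-76 - 128·x - 64·x^2) + (120 + 376·x + 384·x^2 + 128·x^3)·Dx + (-19 - 32·x - 16·x^2)·Dx^2 + (30 + 94·x + 96·x^2 + 32·x^3)·Dx^3  (order 3).
h: a_k = 3, 7/2, -3/8, -55/48, -15/128, 1339/3840, -63/1024, 14801/645120, -1287/32768, …
ICs: h(0) = 3, h′(0) = 7/2, h′′(0) = -3/4.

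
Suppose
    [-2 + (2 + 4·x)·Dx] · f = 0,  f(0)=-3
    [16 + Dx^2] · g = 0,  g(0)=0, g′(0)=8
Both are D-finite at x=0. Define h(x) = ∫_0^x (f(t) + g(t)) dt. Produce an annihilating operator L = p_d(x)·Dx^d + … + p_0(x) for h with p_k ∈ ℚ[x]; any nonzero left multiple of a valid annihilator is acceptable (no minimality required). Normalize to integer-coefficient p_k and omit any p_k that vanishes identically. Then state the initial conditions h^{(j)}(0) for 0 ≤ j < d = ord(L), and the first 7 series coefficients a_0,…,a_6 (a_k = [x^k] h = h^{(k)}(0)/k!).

f: a_k = -3, -3, 3/2, -3/2, 15/8, -21/8, 63/16, …
g: a_k = 0, 8, 0, -64/3, 0, 256/15, 0, …
f+g: L₀ = lclm(L_f,L_g), ord ≤ 1+2.
h=∫h₀ ⇒ L = L₀·Dx.
L = (-304 - 1024·x - 1024·x^2)·Dx + (240 + 1504·x + 3072·x^2 + 2048·x^3)·Dx^2 + (-19 - 64·x - 64·x^2)·Dx^3 + (15 + 94·x + 192·x^2 + 128·x^3)·Dx^4  (order 4).
h: a_k = 0, -3, 5/2, 1/2, -137/24, 3/8, 1733/720, …
ICs: h(0) = 0, h′(0) = -3, h′′(0) = 5, h′′′(0) = 3.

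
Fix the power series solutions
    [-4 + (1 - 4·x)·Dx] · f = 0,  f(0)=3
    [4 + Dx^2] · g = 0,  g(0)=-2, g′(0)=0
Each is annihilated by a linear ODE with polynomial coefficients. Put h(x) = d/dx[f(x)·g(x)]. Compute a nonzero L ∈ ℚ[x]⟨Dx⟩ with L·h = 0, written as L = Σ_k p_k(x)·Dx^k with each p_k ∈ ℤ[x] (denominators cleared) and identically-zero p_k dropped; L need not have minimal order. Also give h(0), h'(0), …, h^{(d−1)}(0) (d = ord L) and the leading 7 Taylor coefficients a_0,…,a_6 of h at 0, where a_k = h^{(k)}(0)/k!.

L = (-28 - 32·x + 64·x^2) + (-8 + 32·x)·Dx + (1 - 8·x + 16·x^2)·Dx^2  (order 2).
h: a_k = -24, -168, -1008, -5392, -26960, -647024/5, -9058336/15, …
ICs: h(0) = -24, h′(0) = -168.

f: a_k = 3, 12, 48, 192, 768, 3072, 12288, …
g: a_k = -2, 0, 4, 0, -4/3, 0, 8/45, …
L₀ := L_f ⊗_s L_g (sym. prod.), ord ≤ 2.
h=h₀': d/dx-closure on L₀ ⇒ L.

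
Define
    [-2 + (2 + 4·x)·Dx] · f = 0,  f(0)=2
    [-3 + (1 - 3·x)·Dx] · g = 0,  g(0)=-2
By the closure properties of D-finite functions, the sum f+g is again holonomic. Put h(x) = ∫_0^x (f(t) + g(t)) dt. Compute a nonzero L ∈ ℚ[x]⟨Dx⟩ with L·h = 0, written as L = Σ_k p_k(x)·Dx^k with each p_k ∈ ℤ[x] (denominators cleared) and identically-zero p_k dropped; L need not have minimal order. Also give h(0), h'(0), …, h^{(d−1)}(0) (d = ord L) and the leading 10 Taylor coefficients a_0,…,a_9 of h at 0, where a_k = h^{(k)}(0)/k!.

f: a_k = 2, 2, -1, 1, -5/4, 7/4, -21/8, 33/8, -429/64, 715/64, …
g: a_k = -2, -6, -18, -54, -162, -486, -1458, -4374, -13122, -39366, …
f+g: L₀ = lclm(L_f,L_g), ord ≤ 1+1.
Integrate: L := L₀·Dx.
L = (21 + 27·x)·Dx + (-19 - 66·x - 81·x^2)·Dx^2 + (2 + 7·x - 21·x^2 - 54·x^3)·Dx^3  (order 3).
h: a_k = 0, 0, -2, -19/3, -53/4, -653/20, -1937/24, -11685/56, -34959/64, -280079/192, …
ICs: h(0) = 0, h′(0) = 0, h′′(0) = -4.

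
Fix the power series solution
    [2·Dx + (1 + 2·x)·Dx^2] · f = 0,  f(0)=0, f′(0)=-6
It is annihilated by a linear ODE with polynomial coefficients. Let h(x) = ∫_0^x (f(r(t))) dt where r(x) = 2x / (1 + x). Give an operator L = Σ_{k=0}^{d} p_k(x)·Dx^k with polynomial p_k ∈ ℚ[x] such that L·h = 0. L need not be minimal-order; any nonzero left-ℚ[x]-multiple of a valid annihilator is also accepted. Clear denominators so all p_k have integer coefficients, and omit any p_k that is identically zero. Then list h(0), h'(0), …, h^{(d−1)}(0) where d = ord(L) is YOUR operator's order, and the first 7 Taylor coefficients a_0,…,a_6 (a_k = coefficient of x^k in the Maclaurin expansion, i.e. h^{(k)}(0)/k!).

L = (6 + 10·x)·Dx^2 + (1 + 6·x + 5·x^2)·Dx^3  (order 3).
h: a_k = 0, 0, -6, 12, -31, 468/5, -1562/5, …
ICs: h(0) = 0, h′(0) = 0, h′′(0) = -12.

f: a_k = 0, -6, 6, -8, 12, -96/5, 32, …
Change of var in L_f (x↦r) gives L₀.
∫: right-multiply L₀ by Dx.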